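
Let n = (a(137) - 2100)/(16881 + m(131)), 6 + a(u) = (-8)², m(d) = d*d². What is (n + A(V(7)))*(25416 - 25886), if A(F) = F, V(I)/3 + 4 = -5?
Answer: 7185863605/566243 ≈ 12690.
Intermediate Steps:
V(I) = -27 (V(I) = -12 + 3*(-5) = -12 - 15 = -27)
m(d) = d³
a(u) = 58 (a(u) = -6 + (-8)² = -6 + 64 = 58)
n = -1021/1132486 (n = (58 - 2100)/(16881 + 131³) = -2042/(16881 + 2248091) = -2042/2264972 = -2042*1/2264972 = -1021/1132486 ≈ -0.00090156)
(n + A(V(7)))*(25416 - 25886) = (-1021/1132486 - 27)*(25416 - 25886) = -30578143/1132486*(-470) = 7185863605/566243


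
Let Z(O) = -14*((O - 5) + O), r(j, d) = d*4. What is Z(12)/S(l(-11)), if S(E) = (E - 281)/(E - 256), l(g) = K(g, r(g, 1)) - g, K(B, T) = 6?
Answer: -31787/132 ≈ -240.81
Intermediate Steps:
r(j, d) = 4*d
Z(O) = 70 - 28*O (Z(O) = -14*((-5 + O) + O) = -14*(-5 + 2*O) = 70 - 28*O)
l(g) = 6 - g
S(E) = (-281 + E)/(-256 + E)
Z(12)/S(l(-11)) = (70 - 28*12)/(((-281 + (6 - 1*(-11)))/(-256 + (6 - 1*(-11))))) = (70 - 336)/(((-281 + (6 + 11))/(-256 + (6 + 11)))) = -266*(-256 + 17)/(-281 + 17) = -266/(-264/(-239)) = -266/((-1/239*(-264))) = -266/264/239 = -266*239/264 = -31787/132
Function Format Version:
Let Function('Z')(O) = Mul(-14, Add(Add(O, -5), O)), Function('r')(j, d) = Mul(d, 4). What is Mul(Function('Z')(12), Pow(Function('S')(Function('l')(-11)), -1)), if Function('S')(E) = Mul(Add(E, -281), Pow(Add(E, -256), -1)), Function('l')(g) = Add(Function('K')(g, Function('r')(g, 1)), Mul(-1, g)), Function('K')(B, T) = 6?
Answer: Rational(-31787, 132) ≈ -240.81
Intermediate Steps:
Function('r')(j, d) = Mul(4, d)
Function('Z')(O) = Add(70, Mul(-28, O)) (Function('Z')(O) = Mul(-14, Add(Add(-5, O), O)) = Mul(-14, Add(-5, Mul(2, O))) = Add(70, Mul(-28, O)))
Function('l')(g) = Add(6, Mul(-1, g))
Function('S')(E) = Mul(Pow(Add(-256, E), -1), Add(-281, E)) (Function('S')(E) = Mul(Add(-281, E), Pow(Add(-256, E), -1)) = Mul(Pow(Add(-256, E), -1), Add(-281, E)))
Mul(Function('Z')(12), Pow(Function('S')(Function('l')(-11)), -1)) = Mul(Add(70, Mul(-28, 12)), Pow(Mul(Pow(Add(-256, Add(6, Mul(-1, -11))), -1), Add(-281, Add(6, Mul(-1, -11)))), -1)) = Mul(Add(70, -336), Pow(Mul(Pow(Add(-256, Add(6, 11)), -1), Add(-281, Add(6, 11))), -1)) = Mul(-266, Pow(Mul(Pow(Add(-256, 17), -1), Add(-281, 17)), -1)) = Mul(-266, Pow(Mul(Pow(-239, -1), -264), -1)) = Mul(-266, Pow(Mul(Rational(-1, 239), -264), -1)) = Mul(-266, Pow(Rational(264, 239), -1)) = Mul(-266, Rational(239, 264)) = Rational(-31787, 132)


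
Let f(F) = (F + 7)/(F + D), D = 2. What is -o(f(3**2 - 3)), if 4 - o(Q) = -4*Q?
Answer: -21/2 ≈ -10.500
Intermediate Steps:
f(F) = (7 + F)/(2 + F) (f(F) = (F + 7)/(F + 2) = (7 + F)/(2 + F))
o(Q) = 4 + 4*Q (o(Q) = 4 - (-4)*Q = 4 + 4*Q)
-o(f(3**2 - 3)) = -(4 + 4*((7 + (3**2 - 3))/(2 + (3**2 - 3)))) = -(4 + 4*((7 + (9 - 3))/(2 + (9 - 3)))) = -(4 + 4*((7 + 6)/(2 + 6))) = -(4 + 4*(13/8)) = -(4 + 13/2) = -1*21/2 = -21/2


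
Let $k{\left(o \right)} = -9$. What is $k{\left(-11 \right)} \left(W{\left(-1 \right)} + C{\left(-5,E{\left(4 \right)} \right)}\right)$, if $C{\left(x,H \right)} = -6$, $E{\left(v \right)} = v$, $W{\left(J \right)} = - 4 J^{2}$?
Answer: $90$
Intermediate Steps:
$k{\left(-11 \right)} \left(W{\left(-1 \right)} + C{\left(-5,E{\left(4 \right)} \right)}\right) = - 9 \left(- 4 \left(-1\right)^{2} - 6\right) = - 9 \left(\left(-4\right) 1 - 6\right) = - 9 \left(-4 - 6\right) = \left(-9\right) \left(-10\right) = 90$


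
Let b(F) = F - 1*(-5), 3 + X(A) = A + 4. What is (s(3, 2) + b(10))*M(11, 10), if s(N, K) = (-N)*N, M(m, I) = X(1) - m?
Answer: -54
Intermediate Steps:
X(A) = 1 + A (X(A) = -3 + (A + 4) = -3 + (4 + A) = 1 + A)
b(F) = 5 + F (b(F) = F + 5 = 5 + F)
M(m, I) = 2 - m (M(m, I) = (1 + 1) - m = 2 - m)
s(N, K) = -N²
(s(3, 2) + b(10))*M(11, 10) = (-1*3² + (5 + 10))*(2 - 1*11) = (-1*9 + 15)*(2 - 11) = (-9 + 15)*(-9) = 6*(-9) = -54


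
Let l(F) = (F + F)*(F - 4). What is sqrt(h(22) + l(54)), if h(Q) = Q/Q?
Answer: sqrt(5401) ≈ 73.491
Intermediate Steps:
h(Q) = 1
l(F) = 2*F*(-4 + F) (l(F) = (2*F)*(-4 + F) = 2*F*(-4 + F))
sqrt(h(22) + l(54)) = sqrt(1 + 2*54*(-4 + 54)) = sqrt(1 + 2*54*50) = sqrt(1 + 5400) = sqrt(5401)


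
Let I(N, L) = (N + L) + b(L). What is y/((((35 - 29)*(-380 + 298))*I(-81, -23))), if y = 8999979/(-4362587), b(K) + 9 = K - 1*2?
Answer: -2999993/98734068984 ≈ -3.0385e-5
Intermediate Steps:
b(K) = -11 + K (b(K) = -9 + (K - 1*2) = -9 + (K - 2) = -9 + (-2 + K) = -11 + K)
y = -8999979/4362587 (y = 8999979*(-1/4362587) = -8999979/4362587 ≈ -2.0630)
I(N, L) = -11 + N + 2*L (I(N, L) = (N + L) + (-11 + L) = (L + N) + (-11 + L) = -11 + N + 2*L)
y/((((35 - 29)*(-380 + 298))*I(-81, -23))) = -8999979*1/((-380 + 298)*(35 - 29)*(-11 - 81 + 2*(-23)))/4362587 = -8999979*(-1/(492*(-11 - 81 - 46)))/4362587 = -8999979/(4362587*((-492*(-138)))) = -8999979/4362587/67896 = -8999979/4362587*1/67896 = -2999993/98734068984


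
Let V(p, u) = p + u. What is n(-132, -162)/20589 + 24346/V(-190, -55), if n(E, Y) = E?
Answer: -23871054/240205 ≈ -99.378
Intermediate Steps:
n(-132, -162)/20589 + 24346/V(-190, -55) = -132/20589 + 24346/(-190 - 55) = -132*1/20589 + 24346/(-245) = -44/6863 + 24346*(-1/245) = -44/6863 - 3478/35 = -23871054/240205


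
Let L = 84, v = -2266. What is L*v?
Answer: -190344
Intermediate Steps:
L*v = 84*(-2266) = -190344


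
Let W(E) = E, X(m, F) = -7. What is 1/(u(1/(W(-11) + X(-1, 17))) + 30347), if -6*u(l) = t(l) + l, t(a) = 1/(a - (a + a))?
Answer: 108/3277153 ≈ 3.2955e-5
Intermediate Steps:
t(a) = -1/a (t(a) = 1/(a - 2*a) = 1/(-a) = -1/a)
u(l) = -l/6 + 1/(6*l) (u(l) = -(-1/l + l)/6 = -(l - 1/l)/6 = -l/6 + 1/(6*l))
1/(u(1/(W(-11) + X(-1, 17))) + 30347) = 1/((1 - (1/(-11 - 7))**2)/(6*(1/(-11 - 7))) + 30347) = 1/((1 - (1/(-18))**2)/(6*(1/(-18))) + 30347) = 1/((1 - (-1/18)**2)/(6*(-1/18)) + 30347) = 1/((1/6)*(-18)*(1 - 1*1/324) + 30347) = 1/((1/6)*(-18)*(1 - 1/324) + 30347) = 1/((1/6)*(-18)*(323/324) + 30347) = 1/(-323/108 + 30347) = 1/(3277153/108) = 108/3277153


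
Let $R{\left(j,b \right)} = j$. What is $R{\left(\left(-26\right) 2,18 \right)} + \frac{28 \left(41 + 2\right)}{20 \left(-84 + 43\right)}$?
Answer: $- \frac{10961}{205} \approx -53.468$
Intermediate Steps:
$R{\left(\left(-26\right) 2,18 \right)} + \frac{28 \left(41 + 2\right)}{20 \left(-84 + 43\right)} = \left(-26\right) 2 + \frac{28 \left(41 + 2\right)}{20 \left(-84 + 43\right)} = -52 + \frac{28 \cdot 43}{20 \left(-41\right)} = -52 + \frac{1204}{-820} = -52 + 1204 \left(- \frac{1}{820}\right) = -52 - \frac{301}{205} = - \frac{10961}{205}$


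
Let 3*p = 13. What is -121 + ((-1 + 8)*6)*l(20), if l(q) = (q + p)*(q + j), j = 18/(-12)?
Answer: 18786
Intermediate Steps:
p = 13/3 (p = (⅓)*13 = 13/3 ≈ 4.3333)
j = -3/2 (j = 18*(-1/12) = -3/2 ≈ -1.5000)
l(q) = (-3/2 + q)*(13/3 + q) (l(q) = (q + 13/3)*(q - 3/2) = (13/3 + q)*(-3/2 + q) = (-3/2 + q)*(13/3 + q))
-121 + ((-1 + 8)*6)*l(20) = -121 + ((-1 + 8)*6)*(-13/2 + 20² + (17/6)*20) = -121 + (7*6)*(-13/2 + 400 + 170/3) = -121 + 42*(2701/6) = -121 + 18907 = 18786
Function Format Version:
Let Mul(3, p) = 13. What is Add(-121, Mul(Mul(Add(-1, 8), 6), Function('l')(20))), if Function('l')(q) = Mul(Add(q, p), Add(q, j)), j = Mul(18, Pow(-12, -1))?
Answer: 18786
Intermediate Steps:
p = Rational(13, 3) (p = Mul(Rational(1, 3), 13) = Rational(13, 3) ≈ 4.3333)
j = Rational(-3, 2) (j = Mul(18, Rational(-1, 12)) = Rational(-3, 2) ≈ -1.5000)
Function('l')(q) = Mul(Add(Rational(-3, 2), q), Add(Rational(13, 3), q)) (Function('l')(q) = Mul(Add(q, Rational(13, 3)), Add(q, Rational(-3, 2))) = Mul(Add(Rational(13, 3), q), Add(Rational(-3, 2), q)) = Mul(Add(Rational(-3, 2), q), Add(Rational(13, 3), q)))
Add(-121, Mul(Mul(Add(-1, 8), 6), Function('l')(20))) = Add(-121, Mul(Mul(Add(-1, 8), 6), Add(Rational(-13, 2), Pow(20, 2), Mul(Rational(17, 6), 20)))) = Add(-121, Mul(Mul(7, 6), Add(Rational(-13, 2), 400, Rational(170, 3)))) = Add(-121, Mul(42, Rational(2701, 6))) = Add(-121, 18907) = 18786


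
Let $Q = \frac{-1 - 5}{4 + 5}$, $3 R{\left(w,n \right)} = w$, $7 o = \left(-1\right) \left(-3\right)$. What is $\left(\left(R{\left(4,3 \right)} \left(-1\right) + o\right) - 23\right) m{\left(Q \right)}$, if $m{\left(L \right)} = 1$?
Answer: $- \frac{502}{21} \approx -23.905$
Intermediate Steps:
$o = \frac{3}{7}$ ($o = \frac{\left(-1\right) \left(-3\right)}{7} = \frac{1}{7} \cdot 3 = \frac{3}{7} \approx 0.42857$)
$R{\left(w,n \right)} = \frac{w}{3}$
$Q = - \frac{2}{3}$ ($Q = - \frac{6}{9} = \left(-6\right) \frac{1}{9} = - \frac{2}{3} \approx -0.66667$)
$\left(\left(R{\left(4,3 \right)} \left(-1\right) + o\right) - 23\right) m{\left(Q \right)} = \left(\left(\frac{1}{3} \cdot 4 \left(-1\right) + \frac{3}{7}\right) - 23\right) 1 = \left(\left(\frac{4}{3} \left(-1\right) + \frac{3}{7}\right) - 23\right) 1 = \left(\left(- \frac{4}{3} + \frac{3}{7}\right) - 23\right) 1 = \left(- \frac{19}{21} - 23\right) 1 = \left(- \frac{502}{21}\right) 1 = - \frac{502}{21}$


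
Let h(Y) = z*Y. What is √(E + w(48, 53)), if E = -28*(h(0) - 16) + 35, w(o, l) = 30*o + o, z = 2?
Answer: 3*√219 ≈ 44.396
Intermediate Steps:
w(o, l) = 31*o
h(Y) = 2*Y
E = 483 (E = -28*(2*0 - 16) + 35 = -28*(0 - 16) + 35 = -28*(-16) + 35 = 448 + 35 = 483)
√(E + w(48, 53)) = √(483 + 31*48) = √(483 + 1488) = √1971 = 3*√219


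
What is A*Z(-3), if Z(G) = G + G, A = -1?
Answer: 6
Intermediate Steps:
Z(G) = 2*G
A*Z(-3) = -2*(-3) = -1*(-6) = 6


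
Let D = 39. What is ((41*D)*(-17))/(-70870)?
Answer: 27183/70870 ≈ 0.38356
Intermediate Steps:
((41*D)*(-17))/(-70870) = ((41*39)*(-17))/(-70870) = (1599*(-17))*(-1/70870) = -27183*(-1/70870) = 27183/70870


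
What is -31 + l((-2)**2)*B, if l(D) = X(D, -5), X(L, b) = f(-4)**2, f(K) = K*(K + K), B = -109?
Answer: -111647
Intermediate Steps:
f(K) = 2*K**2 (f(K) = K*(2*K) = 2*K**2)
X(L, b) = 1024 (X(L, b) = (2*(-4)**2)**2 = (2*16)**2 = 32**2 = 1024)
l(D) = 1024
-31 + l((-2)**2)*B = -31 + 1024*(-109) = -31 - 111616 = -111647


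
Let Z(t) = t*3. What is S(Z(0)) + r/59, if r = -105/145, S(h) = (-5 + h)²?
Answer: 42754/1711 ≈ 24.988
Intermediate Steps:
Z(t) = 3*t
r = -21/29 (r = -105*1/145 = -21/29 ≈ -0.72414)
S(Z(0)) + r/59 = (-5 + 3*0)² - 21/29/59 = (-5 + 0)² + (1/59)*(-21/29) = (-5)² - 21/1711 = 25 - 21/1711 = 42754/1711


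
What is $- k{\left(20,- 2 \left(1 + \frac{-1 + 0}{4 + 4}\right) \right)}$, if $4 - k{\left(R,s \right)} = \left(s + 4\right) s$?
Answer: $- \frac{127}{16} \approx -7.9375$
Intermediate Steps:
$k{\left(R,s \right)} = 4 - s \left(4 + s\right)$ ($k{\left(R,s \right)} = 4 - \left(s + 4\right) s = 4 - \left(4 + s\right) s = 4 - s \left(4 + s\right)$)
$- k{\left(20,- 2 \left(1 + \frac{-1 + 0}{4 + 4}\right) \right)} = - (4 - \left(- 2 \left(1 + \frac{-1 + 0}{4 + 4}\right)\right)^{2} - 4 \left(- 2 \left(1 + \frac{-1 + 0}{4 + 4}\right)\right)) = - (4 - \left(- 2 \left(1 - \frac{1}{8}\right)\right)^{2} - 4 \left(- 2 \left(1 - \frac{1}{8}\right)\right)) = - (4 - \left(\left(-2\right) \frac{7}{8}\right)^{2} - 4 \left(\left(-2\right) \frac{7}{8}\right)) = - (4 - \left(- \frac{7}{4}\right)^{2} - -7) = - (4 - \frac{49}{16} + 7) = \left(-1\right) \frac{127}{16} = - \frac{127}{16}$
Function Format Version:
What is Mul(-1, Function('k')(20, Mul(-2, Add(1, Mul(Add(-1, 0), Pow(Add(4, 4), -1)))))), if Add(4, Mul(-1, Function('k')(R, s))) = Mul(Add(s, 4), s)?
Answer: Rational(-127, 16) ≈ -7.9375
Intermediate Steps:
Function('k')(R, s) = Add(4, Mul(-1, s, Add(4, s))) (Function('k')(R, s) = Add(4, Mul(-1, Mul(Add(s, 4), s))) = Add(4, Mul(-1, Mul(Add(4, s), s))) = Add(4, Mul(-1, Mul(s, Add(4, s)))) = Add(4, Mul(-1, s, Add(4, s))))
Mul(-1, Function('k')(20, Mul(-2, Add(1, Mul(Add(-1, 0), Pow(Add(4, 4), -1)))))) = Mul(-1, Add(4, Mul(-1, Pow(Mul(-2, Add(1, Mul(Add(-1, 0), Pow(Add(4, 4), -1)))), 2)), Mul(-4, Mul(-2, Add(1, Mul(Add(-1, 0), Pow(Add(4, 4), -1))))))) = Mul(-1, Add(4, Mul(-1, Pow(Mul(-2, Add(1, Mul(-1, Pow(8, -1)))), 2)), Mul(-4, Mul(-2, Add(1, Mul(-1, Pow(8, -1))))))) = Mul(-1, Add(4, Mul(-1, Pow(Mul(-2, Add(1, Mul(-1, Rational(1, 8)))), 2)), Mul(-4, Mul(-2, Add(1, Mul(-1, Rational(1, 8))))))) = Mul(-1, Add(4, Mul(-1, Pow(Mul(-2, Add(1, Rational(-1, 8))), 2)), Mul(-4, Mul(-2, Add(1, Rational(-1, 8)))))) = Mul(-1, Add(4, Mul(-1, Pow(Mul(-2, Rational(7, 8)), 2)), Mul(-4, Mul(-2, Rational(7, 8))))) = Mul(-1, Add(4, Mul(-1, Pow(Rational(-7, 4), 2)), Mul(-4, Rational(-7, 4)))) = Mul(-1, Add(4, Mul(-1, Rational(49, 16)), 7)) = Mul(-1, Add(4, Rational(-49, 16), 7)) = Mul(-1, Rational(127, 16)) = Rational(-127, 16)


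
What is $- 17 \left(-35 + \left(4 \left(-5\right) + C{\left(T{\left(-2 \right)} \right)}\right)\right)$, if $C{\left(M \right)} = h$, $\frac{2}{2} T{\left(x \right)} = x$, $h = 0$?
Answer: $935$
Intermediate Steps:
$T{\left(x \right)} = x$
$C{\left(M \right)} = 0$
$- 17 \left(-35 + \left(4 \left(-5\right) + C{\left(T{\left(-2 \right)} \right)}\right)\right) = - 17 \left(-35 + \left(4 \left(-5\right) + 0\right)\right) = - 17 \left(-35 + \left(-20 + 0\right)\right) = - 17 \left(-35 - 20\right) = \left(-17\right) \left(-55\right) = 935$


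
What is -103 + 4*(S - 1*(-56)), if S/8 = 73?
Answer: 2457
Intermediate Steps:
S = 584 (S = 8*73 = 584)
-103 + 4*(S - 1*(-56)) = -103 + 4*(584 - 1*(-56)) = -103 + 4*(584 + 56) = -103 + 4*640 = -103 + 2560 = 2457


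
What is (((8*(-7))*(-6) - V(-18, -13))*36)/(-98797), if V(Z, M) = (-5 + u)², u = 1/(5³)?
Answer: -174982464/1543703125 ≈ -0.11335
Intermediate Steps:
u = 1/125 ≈ 0.0080000
V(Z, M) = 389376/15625 (V(Z, M) = (-5 + 1/125)² = (-624/125)² = 389376/15625)
(((8*(-7))*(-6) - V(-18, -13))*36)/(-98797) = (((8*(-7))*(-6) - 1*389376/15625)*36)/(-98797) = ((-56*(-6) - 389376/15625)*36)*(-1/98797) = ((336 - 389376/15625)*36)*(-1/98797) = ((4860624/15625)*36)*(-1/98797) = (174982464/15625)*(-1/98797) = -174982464/1543703125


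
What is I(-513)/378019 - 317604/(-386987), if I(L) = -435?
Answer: 119892007131/146288438753 ≈ 0.81956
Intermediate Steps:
I(-513)/378019 - 317604/(-386987) = -435/378019 - 317604/(-386987) = -435*1/378019 - 317604*(-1/386987) = -435/378019 + 317604/386987 = 119892007131/146288438753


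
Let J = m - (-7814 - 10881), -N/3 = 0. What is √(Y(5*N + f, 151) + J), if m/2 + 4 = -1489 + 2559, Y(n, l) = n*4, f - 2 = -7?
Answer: √20807 ≈ 144.25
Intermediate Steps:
f = -5 (f = 2 - 7 = -5)
N = 0 (N = -3*0 = 0)
Y(n, l) = 4*n
m = 2132 (m = -8 + 2*(-1489 + 2559) = -8 + 2*1070 = -8 + 2140 = 2132)
J = 20827 (J = 2132 - (-7814 - 10881) = 2132 - 1*(-18695) = 2132 + 18695 = 20827)
√(Y(5*N + f, 151) + J) = √(4*(5*0 - 5) + 20827) = √(4*(0 - 5) + 20827) = √(4*(-5) + 20827) = √(-20 + 20827) = √20807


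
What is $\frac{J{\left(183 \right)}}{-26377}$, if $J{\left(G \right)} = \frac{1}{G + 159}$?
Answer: $- \frac{1}{9020934} \approx -1.1085 \cdot 10^{-7}$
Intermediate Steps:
$J{\left(G \right)} = \frac{1}{159 + G}$
$\frac{J{\left(183 \right)}}{-26377} = \frac{1}{\left(159 + 183\right) \left(-26377\right)} = \frac{1}{342} \left(- \frac{1}{26377}\right) = - \frac{1}{9020934}$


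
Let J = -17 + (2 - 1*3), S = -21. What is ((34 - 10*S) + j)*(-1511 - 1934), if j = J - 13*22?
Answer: 206700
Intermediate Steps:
J = -18 (J = -17 + (2 - 3) = -17 - 1 = -18)
j = -304 (j = -18 - 13*22 = -18 - 286 = -304)
((34 - 10*S) + j)*(-1511 - 1934) = ((34 - 10*(-21)) - 304)*(-1511 - 1934) = ((34 + 210) - 304)*(-3445) = (244 - 304)*(-3445) = -60*(-3445) = 206700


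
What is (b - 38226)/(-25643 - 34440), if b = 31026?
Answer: 7200/60083 ≈ 0.11983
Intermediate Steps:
(b - 38226)/(-25643 - 34440) = (31026 - 38226)/(-25643 - 34440) = -7200/(-60083) = -7200*(-1/60083) = 7200/60083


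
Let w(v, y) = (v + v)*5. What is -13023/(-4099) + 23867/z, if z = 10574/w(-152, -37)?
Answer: -74282580479/21671413 ≈ -3427.7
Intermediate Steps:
w(v, y) = 10*v (w(v, y) = (2*v)*5 = 10*v)
z = -5287/760 (z = 10574/((10*(-152))) = 10574/(-1520) = 10574*(-1/1520) = -5287/760 ≈ -6.9566)
-13023/(-4099) + 23867/z = -13023/(-4099) + 23867/(-5287/760) = -13023*(-1/4099) + 23867*(-760/5287) = 13023/4099 - 18138920/5287 = -74282580479/21671413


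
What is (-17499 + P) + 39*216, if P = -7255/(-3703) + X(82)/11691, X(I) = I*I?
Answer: -392763122798/43291773 ≈ -9072.5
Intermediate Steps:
X(I) = I**2
P = 109717177/43291773 (P = -7255/(-3703) + 82**2/11691 = -7255*(-1/3703) + 6724*(1/11691) = 7255/3703 + 6724/11691 = 109717177/43291773 ≈ 2.5344)
(-17499 + P) + 39*216 = (-17499 + 109717177/43291773) + 39*216 = -757453018550/43291773 + 8424 = -392763122798/43291773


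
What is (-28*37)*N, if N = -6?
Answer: 6216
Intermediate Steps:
(-28*37)*N = -28*37*(-6) = -1036*(-6) = 6216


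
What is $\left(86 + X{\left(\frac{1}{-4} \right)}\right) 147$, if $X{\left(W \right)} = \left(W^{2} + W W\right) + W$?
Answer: $\frac{100989}{8} \approx 12624.0$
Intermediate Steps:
$X{\left(W \right)} = W + 2 W^{2}$ ($X{\left(W \right)} = \left(W^{2} + W^{2}\right) + W = 2 W^{2} + W = W + 2 W^{2}$)
$\left(86 + X{\left(\frac{1}{-4} \right)}\right) 147 = \left(86 + \frac{1 + \frac{2}{-4}}{-4}\right) 147 = \left(86 - \frac{1 + 2 \left(- \frac{1}{4}\right)}{4}\right) 147 = \left(86 - \frac{1 - \frac{1}{2}}{4}\right) 147 = \left(86 - \frac{1}{8}\right) 147 = \frac{687}{8} \cdot 147 = \frac{100989}{8}$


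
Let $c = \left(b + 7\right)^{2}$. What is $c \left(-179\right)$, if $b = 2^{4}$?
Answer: $-94691$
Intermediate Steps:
$b = 16$
$c = 529$ ($c = \left(16 + 7\right)^{2} = 23^{2} = 529$)
$c \left(-179\right) = 529 \left(-179\right) = -94691$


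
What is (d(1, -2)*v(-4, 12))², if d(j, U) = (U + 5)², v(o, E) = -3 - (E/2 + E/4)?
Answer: 11664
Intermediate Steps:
v(o, E) = -3 - 3*E/4 (v(o, E) = -3 - (E*(½) + E*(¼)) = -3 - (E/2 + E/4) = -3 - 3*E/4)
d(j, U) = (5 + U)²
(d(1, -2)*v(-4, 12))² = ((5 - 2)²*(-3 - ¾*12))² = (3²*(-3 - 9))² = (9*(-12))² = (-108)² = 11664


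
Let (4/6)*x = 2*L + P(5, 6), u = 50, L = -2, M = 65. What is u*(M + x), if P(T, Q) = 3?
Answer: 3175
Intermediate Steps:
x = -3/2 (x = 3*(2*(-2) + 3)/2 = 3*(-4 + 3)/2 = (3/2)*(-1) = -3/2 ≈ -1.5000)
u*(M + x) = 50*(65 - 3/2) = 50*(127/2) = 3175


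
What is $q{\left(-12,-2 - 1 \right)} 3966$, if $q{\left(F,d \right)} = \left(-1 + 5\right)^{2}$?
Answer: $63456$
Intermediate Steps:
$q{\left(F,d \right)} = 16$ ($q{\left(F,d \right)} = 4^{2} = 16$)
$q{\left(-12,-2 - 1 \right)} 3966 = 16 \cdot 3966 = 63456$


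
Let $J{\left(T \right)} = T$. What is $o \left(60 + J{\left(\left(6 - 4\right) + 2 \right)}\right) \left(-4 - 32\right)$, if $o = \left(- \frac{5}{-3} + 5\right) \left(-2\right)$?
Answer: $30720$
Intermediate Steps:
$o = - \frac{40}{3}$ ($o = \left(\left(-5\right) \left(- \frac{1}{3}\right) + 5\right) \left(-2\right) = \left(\frac{5}{3} + 5\right) \left(-2\right) = \frac{20}{3} \left(-2\right) = - \frac{40}{3} \approx -13.333$)
$o \left(60 + J{\left(\left(6 - 4\right) + 2 \right)}\right) \left(-4 - 32\right) = - \frac{40 \left(60 + \left(\left(6 - 4\right) + 2\right)\right) \left(-4 - 32\right)}{3} = - \frac{40 \left(60 + \left(2 + 2\right)\right) \left(-36\right)}{3} = - \frac{40 \left(60 + 4\right) \left(-36\right)}{3} = - \frac{40 \cdot 64 \left(-36\right)}{3} = \left(- \frac{40}{3}\right) \left(-2304\right) = 30720$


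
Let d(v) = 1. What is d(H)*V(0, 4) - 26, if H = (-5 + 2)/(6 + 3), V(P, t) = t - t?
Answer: -26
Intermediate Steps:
V(P, t) = 0
H = -⅓ (H = -3/9 = -3*⅑ = -⅓ ≈ -0.33333)
d(H)*V(0, 4) - 26 = 1*0 - 26 = 0 - 26 = -26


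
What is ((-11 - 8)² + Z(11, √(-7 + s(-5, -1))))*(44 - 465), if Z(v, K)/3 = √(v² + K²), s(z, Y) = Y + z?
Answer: -151981 - 7578*√3 ≈ -1.6511e+5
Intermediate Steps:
Z(v, K) = 3*√(K² + v²) (Z(v, K) = 3*√(v² + K²) = 3*√(K² + v²))
((-11 - 8)² + Z(11, √(-7 + s(-5, -1))))*(44 - 465) = ((-11 - 8)² + 3*√((√(-7 + (-1 - 5)))² + 11²))*(44 - 465) = ((-19)² + 3*√((√(-7 - 6))² + 121))*(-421) = (361 + 3*√((√(-13))² + 121))*(-421) = (361 + 3*√((I*√13)² + 121))*(-421) = (361 + 3*√(-13 + 121))*(-421) = (361 + 3*√108)*(-421) = (361 + 3*(6*√3))*(-421) = (361 + 18*√3)*(-421) = -151981 - 7578*√3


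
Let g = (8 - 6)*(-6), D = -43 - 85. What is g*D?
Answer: 1536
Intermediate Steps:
D = -128
g = -12 (g = 2*(-6) = -12)
g*D = -12*(-128) = 1536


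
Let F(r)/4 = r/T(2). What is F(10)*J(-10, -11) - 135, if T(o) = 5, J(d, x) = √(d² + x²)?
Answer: -135 + 8*√221 ≈ -16.071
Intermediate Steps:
F(r) = 4*r/5 (F(r) = 4*(r/5) = 4*r/5)
F(10)*J(-10, -11) - 135 = ((⅘)*10)*√((-10)² + (-11)²) - 135 = 8*√(100 + 121) - 135 = 8*√221 - 135 = -135 + 8*√221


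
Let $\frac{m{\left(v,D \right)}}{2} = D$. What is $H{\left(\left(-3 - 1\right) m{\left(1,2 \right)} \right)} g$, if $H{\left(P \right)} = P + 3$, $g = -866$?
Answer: $11258$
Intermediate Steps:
$m{\left(v,D \right)} = 2 D$
$H{\left(P \right)} = 3 + P$
$H{\left(\left(-3 - 1\right) m{\left(1,2 \right)} \right)} g = \left(3 + \left(-3 - 1\right) 2 \cdot 2\right) \left(-866\right) = \left(3 - 16\right) \left(-866\right) = \left(-13\right) \left(-866\right) = 11258$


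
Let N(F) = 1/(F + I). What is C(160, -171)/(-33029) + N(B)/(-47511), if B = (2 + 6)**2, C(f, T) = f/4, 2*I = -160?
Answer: -30374011/25107853104 ≈ -0.0012097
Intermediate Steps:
I = -80 (I = (1/2)*(-160) = -80)
C(f, T) = f/4 (C(f, T) = f*(1/4) = f/4)
B = 64 (B = 8**2 = 64)
N(F) = 1/(-80 + F) (N(F) = 1/(F - 80) = 1/(-80 + F))
C(160, -171)/(-33029) + N(B)/(-47511) = ((1/4)*160)/(-33029) + 1/((-80 + 64)*(-47511)) = 40*(-1/33029) - 1/47511/(-16) = -40/33029 - 1/16*(-1/47511) = -40/33029 + 1/760176 = -30374011/25107853104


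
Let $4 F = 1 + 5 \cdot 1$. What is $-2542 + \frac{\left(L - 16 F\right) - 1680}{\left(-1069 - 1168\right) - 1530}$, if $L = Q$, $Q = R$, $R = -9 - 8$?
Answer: $- \frac{9573993}{3767} \approx -2541.5$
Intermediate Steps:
$F = \frac{3}{2}$ ($F = \frac{1 + 5 \cdot 1}{4} = \frac{1 + 5}{4} = \frac{1}{4} \cdot 6 = \frac{3}{2} \approx 1.5$)
$R = -17$ ($R = -9 - 8 = -17$)
$Q = -17$
$L = -17$
$-2542 + \frac{\left(L - 16 F\right) - 1680}{\left(-1069 - 1168\right) - 1530} = -2542 + \frac{\left(-17 - 24\right) - 1680}{\left(-1069 - 1168\right) - 1530} = -2542 + \frac{\left(-17 - 24\right) - 1680}{-2237 - 1530} = -2542 + \frac{-41 - 1680}{-3767} = -2542 - - \frac{1721}{3767} = -2542 + \frac{1721}{3767} = - \frac{9573993}{3767}$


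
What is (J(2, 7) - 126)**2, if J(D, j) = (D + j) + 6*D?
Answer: 11025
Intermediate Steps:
J(D, j) = j + 7*D
(J(2, 7) - 126)**2 = ((7 + 7*2) - 126)**2 = ((7 + 14) - 126)**2 = (21 - 126)**2 = (-105)**2 = 11025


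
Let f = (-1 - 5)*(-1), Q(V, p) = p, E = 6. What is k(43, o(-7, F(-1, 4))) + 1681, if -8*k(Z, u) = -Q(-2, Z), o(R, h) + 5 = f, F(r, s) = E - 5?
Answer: 13491/8 ≈ 1686.4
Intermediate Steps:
F(r, s) = 1 (F(r, s) = 6 - 5 = 1)
f = 6 (f = -6*(-1) = 6)
o(R, h) = 1 (o(R, h) = -5 + 6 = 1)
k(Z, u) = Z/8 (k(Z, u) = -(-1)*Z/8 = Z/8)
k(43, o(-7, F(-1, 4))) + 1681 = (1/8)*43 + 1681 = 43/8 + 1681 = 13491/8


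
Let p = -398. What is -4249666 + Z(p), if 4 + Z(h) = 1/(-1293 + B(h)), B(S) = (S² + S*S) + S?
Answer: -1339143261389/315117 ≈ -4.2497e+6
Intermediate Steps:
B(S) = S + 2*S² (B(S) = (S² + S²) + S = 2*S² + S = S + 2*S²)
Z(h) = -4 + 1/(-1293 + h*(1 + 2*h))
-4249666 + Z(p) = -4249666 + (5173 - 4*(-398)*(1 + 2*(-398)))/(-1293 - 398*(1 + 2*(-398))) = -4249666 + (5173 - 4*(-398)*(1 - 796))/(-1293 - 398*(1 - 796)) = -4249666 + (5173 - 4*(-398)*(-795))/(-1293 - 398*(-795)) = -4249666 + (5173 - 1265640)/(-1293 + 316410) = -4249666 - 1260467/315117 = -1339143261389/315117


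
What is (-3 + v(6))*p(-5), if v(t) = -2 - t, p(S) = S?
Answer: 55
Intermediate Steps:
(-3 + v(6))*p(-5) = (-3 + (-2 - 1*6))*(-5) = (-3 + (-2 - 6))*(-5) = (-3 - 8)*(-5) = -11*(-5) = 55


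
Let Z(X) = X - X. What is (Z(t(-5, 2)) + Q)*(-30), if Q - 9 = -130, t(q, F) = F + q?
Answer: 3630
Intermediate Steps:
Q = -121 (Q = 9 - 130 = -121)
Z(X) = 0
(Z(t(-5, 2)) + Q)*(-30) = (0 - 121)*(-30) = -121*(-30) = 3630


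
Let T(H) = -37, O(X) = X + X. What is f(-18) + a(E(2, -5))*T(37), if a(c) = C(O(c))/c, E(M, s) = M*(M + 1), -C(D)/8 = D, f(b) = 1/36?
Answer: 21313/36 ≈ 592.03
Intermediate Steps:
f(b) = 1/36
O(X) = 2*X
C(D) = -8*D
E(M, s) = M*(1 + M)
a(c) = -16 (a(c) = (-16*c)/c = -16)
f(-18) + a(E(2, -5))*T(37) = 1/36 - 16*(-37) = 1/36 + 592 = 21313/36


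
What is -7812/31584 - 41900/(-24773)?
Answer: 13450511/9314648 ≈ 1.4440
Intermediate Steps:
-7812/31584 - 41900/(-24773) = -7812*1/31584 - 41900*(-1/24773) = -93/376 + 41900/24773 = 13450511/9314648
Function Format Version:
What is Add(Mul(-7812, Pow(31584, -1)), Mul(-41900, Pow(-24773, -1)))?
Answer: Rational(13450511, 9314648) ≈ 1.4440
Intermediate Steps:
Add(Mul(-7812, Pow(31584, -1)), Mul(-41900, Pow(-24773, -1))) = Add(Mul(-7812, Rational(1, 31584)), Mul(-41900, Rational(-1, 24773))) = Add(Rational(-93, 376), Rational(41900, 24773)) = Rational(13450511, 9314648)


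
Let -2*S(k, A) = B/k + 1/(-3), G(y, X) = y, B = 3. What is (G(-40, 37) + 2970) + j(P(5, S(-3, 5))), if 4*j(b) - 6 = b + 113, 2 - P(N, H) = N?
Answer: 2959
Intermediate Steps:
S(k, A) = ⅙ - 3/(2*k) (S(k, A) = -(3/k + 1/(-3))/2 = -(3/k + 1*(-⅓))/2 = -(3/k - ⅓)/2 = -(-⅓ + 3/k)/2 = ⅙ - 3/(2*k))
P(N, H) = 2 - N
j(b) = 119/4 + b/4 (j(b) = 3/2 + (b + 113)/4 = 3/2 + (113 + b)/4 = 3/2 + (113/4 + b/4) = 119/4 + b/4)
(G(-40, 37) + 2970) + j(P(5, S(-3, 5))) = (-40 + 2970) + (119/4 + (2 - 1*5)/4) = 2930 + (119/4 + (2 - 5)/4) = 2930 + (119/4 + (¼)*(-3)) = 2930 + (119/4 - ¾) = 2930 + 29 = 2959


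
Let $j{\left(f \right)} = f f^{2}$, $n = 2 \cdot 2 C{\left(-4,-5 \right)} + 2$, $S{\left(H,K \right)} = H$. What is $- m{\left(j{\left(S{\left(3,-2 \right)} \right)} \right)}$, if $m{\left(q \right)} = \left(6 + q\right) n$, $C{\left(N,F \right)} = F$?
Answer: $594$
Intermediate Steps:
$n = -18$ ($n = 2 \cdot 2 \left(-5\right) + 2 = 4 \left(-5\right) + 2 = -20 + 2 = -18$)
$j{\left(f \right)} = f^{3}$
$m{\left(q \right)} = -108 - 18 q$ ($m{\left(q \right)} = \left(6 + q\right) \left(-18\right) = -108 - 18 q$)
$- m{\left(j{\left(S{\left(3,-2 \right)} \right)} \right)} = - (-108 - 18 \cdot 3^{3}) = - (-108 - 486) = \left(-1\right) \left(-594\right) = 594$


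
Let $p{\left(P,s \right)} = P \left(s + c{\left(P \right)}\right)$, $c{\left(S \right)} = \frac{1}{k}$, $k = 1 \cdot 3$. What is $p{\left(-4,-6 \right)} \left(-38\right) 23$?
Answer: $- \frac{59432}{3} \approx -19811.0$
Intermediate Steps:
$k = 3$
$c{\left(S \right)} = \frac{1}{3}$
$p{\left(P,s \right)} = P \left(\frac{1}{3} + s\right)$ ($p{\left(P,s \right)} = P \left(s + \frac{1}{3}\right) = P \left(\frac{1}{3} + s\right)$)
$p{\left(-4,-6 \right)} \left(-38\right) 23 = - 4 \left(\frac{1}{3} - 6\right) \left(-38\right) 23 = \left(-4\right) \left(- \frac{17}{3}\right) \left(-38\right) 23 = \frac{68}{3} \left(-38\right) 23 = \left(- \frac{2584}{3}\right) 23 = - \frac{59432}{3}$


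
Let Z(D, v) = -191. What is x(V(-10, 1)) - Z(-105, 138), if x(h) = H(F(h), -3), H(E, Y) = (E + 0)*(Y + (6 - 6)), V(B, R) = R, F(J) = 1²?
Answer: 188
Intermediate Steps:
F(J) = 1
H(E, Y) = E*Y (H(E, Y) = E*(Y + 0) = E*Y)
x(h) = -3 (x(h) = 1*(-3) = -3)
x(V(-10, 1)) - Z(-105, 138) = -3 - 1*(-191) = -3 + 191 = 188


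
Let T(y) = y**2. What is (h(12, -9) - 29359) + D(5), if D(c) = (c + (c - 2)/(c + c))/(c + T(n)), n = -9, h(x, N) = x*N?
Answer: -25341567/860 ≈ -29467.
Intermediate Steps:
h(x, N) = N*x
D(c) = (c + (-2 + c)/(2*c))/(81 + c) (D(c) = (c + (c - 2)/(c + c))/(c + (-9)**2) = (c + (-2 + c)/((2*c)))/(c + 81) = (c + (-2 + c)*(1/(2*c)))/(81 + c) = (c + (-2 + c)/(2*c))/(81 + c))
(h(12, -9) - 29359) + D(5) = (-9*12 - 29359) + (-1 + 5**2 + (1/2)*5)/(5*(81 + 5)) = (-108 - 29359) + (1/5)*(-1 + 25 + 5/2)/86 = -29467 + (1/5)*(1/86)*(53/2) = -29467 + 53/860 = -25341567/860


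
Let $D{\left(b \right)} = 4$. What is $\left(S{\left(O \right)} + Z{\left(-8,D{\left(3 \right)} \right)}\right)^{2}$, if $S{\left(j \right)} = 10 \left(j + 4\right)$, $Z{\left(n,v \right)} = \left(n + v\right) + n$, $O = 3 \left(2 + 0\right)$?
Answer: $7744$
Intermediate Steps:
$O = 6$ ($O = 3 \cdot 2 = 6$)
$Z{\left(n,v \right)} = v + 2 n$
$S{\left(j \right)} = 40 + 10 j$ ($S{\left(j \right)} = 10 \left(4 + j\right) = 40 + 10 j$)
$\left(S{\left(O \right)} + Z{\left(-8,D{\left(3 \right)} \right)}\right)^{2} = \left(\left(40 + 10 \cdot 6\right) + \left(4 + 2 \left(-8\right)\right)\right)^{2} = \left(\left(40 + 60\right) + \left(4 - 16\right)\right)^{2} = \left(100 - 12\right)^{2} = 88^{2} = 7744$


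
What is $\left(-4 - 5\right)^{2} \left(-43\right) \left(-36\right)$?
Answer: $125388$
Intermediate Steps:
$\left(-4 - 5\right)^{2} \left(-43\right) \left(-36\right) = \left(-9\right)^{2} \left(-43\right) \left(-36\right) = 81 \left(-43\right) \left(-36\right) = \left(-3483\right) \left(-36\right) = 125388$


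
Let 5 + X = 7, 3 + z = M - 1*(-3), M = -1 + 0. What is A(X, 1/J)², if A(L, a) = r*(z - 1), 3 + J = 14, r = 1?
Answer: 4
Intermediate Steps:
J = 11 (J = -3 + 14 = 11)
M = -1
z = -1 (z = -3 + (-1 - 1*(-3)) = -3 + (-1 + 3) = -3 + 2 = -1)
X = 2 (X = -5 + 7 = 2)
A(L, a) = -2 (A(L, a) = 1*(-1 - 1) = 1*(-2) = -2)
A(X, 1/J)² = (-2)² = 4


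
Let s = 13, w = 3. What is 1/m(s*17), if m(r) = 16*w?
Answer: 1/48 ≈ 0.020833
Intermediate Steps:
m(r) = 48 (m(r) = 16*3 = 48)
1/m(s*17) = 1/48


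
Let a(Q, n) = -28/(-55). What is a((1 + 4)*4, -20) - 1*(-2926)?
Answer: 160958/55 ≈ 2926.5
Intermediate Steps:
a(Q, n) = 28/55 (a(Q, n) = -28*(-1/55) = 28/55)
a((1 + 4)*4, -20) - 1*(-2926) = 28/55 - 1*(-2926) = 28/55 + 2926 = 160958/55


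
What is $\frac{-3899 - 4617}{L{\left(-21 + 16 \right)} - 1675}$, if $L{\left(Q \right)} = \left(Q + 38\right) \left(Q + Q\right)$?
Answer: $\frac{8516}{2005} \approx 4.2474$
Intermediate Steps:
$L{\left(Q \right)} = 2 Q \left(38 + Q\right)$ ($L{\left(Q \right)} = \left(38 + Q\right) 2 Q = 2 Q \left(38 + Q\right)$)
$\frac{-3899 - 4617}{L{\left(-21 + 16 \right)} - 1675} = \frac{-3899 - 4617}{2 \left(-21 + 16\right) \left(38 + \left(-21 + 16\right)\right) - 1675} = - \frac{8516}{2 \left(-5\right) \left(38 - 5\right) - 1675} = - \frac{8516}{2 \left(-5\right) 33 - 1675} = - \frac{8516}{-330 - 1675} = - \frac{8516}{-2005} = \left(-8516\right) \left(- \frac{1}{2005}\right) = \frac{8516}{2005}$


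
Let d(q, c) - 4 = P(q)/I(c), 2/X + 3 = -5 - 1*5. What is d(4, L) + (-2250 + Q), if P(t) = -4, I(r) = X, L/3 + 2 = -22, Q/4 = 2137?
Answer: 6328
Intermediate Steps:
Q = 8548 (Q = 4*2137 = 8548)
X = -2/13 (X = 2/(-3 + (-5 - 1*5)) = 2/(-3 + (-5 - 5)) = 2/(-3 - 10) = 2/(-13) = 2*(-1/13) = -2/13 ≈ -0.15385)
L = -72 (L = -6 + 3*(-22) = -6 - 66 = -72)
I(r) = -2/13
d(q, c) = 30 (d(q, c) = 4 - 4/(-2/13) = 4 - 4*(-13/2) = 4 + 26 = 30)
d(4, L) + (-2250 + Q) = 30 + (-2250 + 8548) = 30 + 6298 = 6328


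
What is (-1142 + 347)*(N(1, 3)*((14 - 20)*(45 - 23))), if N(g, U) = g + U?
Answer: 419760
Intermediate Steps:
N(g, U) = U + g
(-1142 + 347)*(N(1, 3)*((14 - 20)*(45 - 23))) = (-1142 + 347)*((3 + 1)*((14 - 20)*(45 - 23))) = -3180*(-6*22) = -3180*(-132) = -795*(-528) = 419760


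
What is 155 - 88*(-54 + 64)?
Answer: -725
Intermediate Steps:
155 - 88*(-54 + 64) = 155 - 88*10 = 155 - 880 = -725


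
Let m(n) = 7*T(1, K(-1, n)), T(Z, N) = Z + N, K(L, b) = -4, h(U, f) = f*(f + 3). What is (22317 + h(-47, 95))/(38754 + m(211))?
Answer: 31627/38733 ≈ 0.81654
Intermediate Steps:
h(U, f) = f*(3 + f)
T(Z, N) = N + Z
m(n) = -21 (m(n) = 7*(-4 + 1) = 7*(-3) = -21)
(22317 + h(-47, 95))/(38754 + m(211)) = (22317 + 95*(3 + 95))/(38754 - 21) = (22317 + 95*98)/38733 = (22317 + 9310)*(1/38733) = 31627*(1/38733) = 31627/38733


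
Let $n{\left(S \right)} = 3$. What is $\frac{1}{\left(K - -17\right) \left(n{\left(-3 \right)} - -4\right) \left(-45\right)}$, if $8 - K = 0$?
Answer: $- \frac{1}{7875} \approx -0.00012698$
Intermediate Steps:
$K = 8$ ($K = 8 - 0 = 8 + 0 = 8$)
$\frac{1}{\left(K - -17\right) \left(n{\left(-3 \right)} - -4\right) \left(-45\right)} = \frac{1}{\left(8 - -17\right) \left(3 - -4\right) \left(-45\right)} = \frac{1}{\left(8 + 17\right) \left(3 + 4\right) \left(-45\right)} = \frac{1}{25 \cdot 7 \left(-45\right)} = \frac{1}{175 \left(-45\right)} = \frac{1}{-7875} = - \frac{1}{7875}$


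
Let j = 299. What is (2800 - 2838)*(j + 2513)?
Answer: -106856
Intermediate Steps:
(2800 - 2838)*(j + 2513) = (2800 - 2838)*(299 + 2513) = -38*2812 = -106856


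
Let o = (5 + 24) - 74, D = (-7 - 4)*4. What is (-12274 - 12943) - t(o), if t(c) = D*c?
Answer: -27197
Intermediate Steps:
D = -44 (D = -11*4 = -44)
o = -45 (o = 29 - 74 = -45)
t(c) = -44*c
(-12274 - 12943) - t(o) = (-12274 - 12943) - (-44)*(-45) = -25217 - 1*1980 = -25217 - 1980 = -27197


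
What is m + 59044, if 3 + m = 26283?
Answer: 85324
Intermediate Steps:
m = 26280 (m = -3 + 26283 = 26280)
m + 59044 = 26280 + 59044 = 85324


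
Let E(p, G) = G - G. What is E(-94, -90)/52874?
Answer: 0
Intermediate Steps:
E(p, G) = 0
E(-94, -90)/52874 = 0/52874 = 0*(1/52874) = 0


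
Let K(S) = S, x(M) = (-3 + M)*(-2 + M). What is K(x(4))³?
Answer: 8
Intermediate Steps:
K(x(4))³ = (6 + 4² - 5*4)³ = (6 + 16 - 20)³ = 2³ = 8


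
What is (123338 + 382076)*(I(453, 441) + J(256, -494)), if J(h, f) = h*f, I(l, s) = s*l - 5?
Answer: 37048867856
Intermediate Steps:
I(l, s) = -5 + l*s (I(l, s) = l*s - 5 = -5 + l*s)
J(h, f) = f*h
(123338 + 382076)*(I(453, 441) + J(256, -494)) = (123338 + 382076)*((-5 + 453*441) - 494*256) = 505414*((-5 + 199773) - 126464) = 505414*(199768 - 126464) = 505414*73304 = 37048867856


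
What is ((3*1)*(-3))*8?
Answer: -72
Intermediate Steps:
((3*1)*(-3))*8 = (3*(-3))*8 = -9*8 = -72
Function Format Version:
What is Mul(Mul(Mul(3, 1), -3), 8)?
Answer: -72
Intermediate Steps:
Mul(Mul(Mul(3, 1), -3), 8) = Mul(Mul(3, -3), 8) = Mul(-9, 8) = -72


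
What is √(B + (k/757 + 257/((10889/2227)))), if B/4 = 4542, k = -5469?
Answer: √1237534369844340058/8242973 ≈ 134.96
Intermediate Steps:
B = 18168 (B = 4*4542 = 18168)
√(B + (k/757 + 257/((10889/2227)))) = √(18168 + (-5469/757 + 257/((10889/2227)))) = √(18168 + (-5469*1/757 + 257/((10889*(1/2227))))) = √(18168 + (-5469/757 + 257/(10889/2227))) = √(18168 + (-5469/757 + 257*(2227/10889))) = √(18168 + (-5469/757 + 572339/10889)) = √(18168 + 373708682/8242973) = √(150132042146/8242973) = √1237534369844340058/8242973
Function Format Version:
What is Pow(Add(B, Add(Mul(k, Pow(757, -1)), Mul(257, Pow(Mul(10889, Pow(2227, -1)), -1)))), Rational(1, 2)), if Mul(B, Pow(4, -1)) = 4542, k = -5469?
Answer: Mul(Rational(1, 8242973), Pow(1237534369844340058, Rational(1, 2))) ≈ 134.96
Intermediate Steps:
B = 18168 (B = Mul(4, 4542) = 18168)
Pow(Add(B, Add(Mul(k, Pow(757, -1)), Mul(257, Pow(Mul(10889, Pow(2227, -1)), -1)))), Rational(1, 2)) = Pow(Add(18168, Add(Mul(-5469, Pow(757, -1)), Mul(257, Pow(Mul(10889, Pow(2227, -1)), -1)))), Rational(1, 2)) = Pow(Add(18168, Add(Mul(-5469, Rational(1, 757)), Mul(257, Pow(Mul(10889, Rational(1, 2227)), -1)))), Rational(1, 2)) = Pow(Add(18168, Add(Rational(-5469, 757), Mul(257, Pow(Rational(10889, 2227), -1)))), Rational(1, 2)) = Pow(Add(18168, Add(Rational(-5469, 757), Mul(257, Rational(2227, 10889)))), Rational(1, 2)) = Pow(Add(18168, Add(Rational(-5469, 757), Rational(572339, 10889))), Rational(1, 2)) = Pow(Add(18168, Rational(373708682, 8242973)), Rational(1, 2)) = Pow(Rational(150132042146, 8242973), Rational(1, 2)) = Mul(Rational(1, 8242973), Pow(1237534369844340058, Rational(1, 2)))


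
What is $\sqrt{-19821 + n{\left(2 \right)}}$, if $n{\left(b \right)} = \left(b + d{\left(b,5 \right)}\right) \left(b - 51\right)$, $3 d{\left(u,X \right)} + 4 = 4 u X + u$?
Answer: $\frac{i \sqrt{184857}}{3} \approx 143.32 i$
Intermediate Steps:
$d{\left(u,X \right)} = - \frac{4}{3} + \frac{u}{3} + \frac{4 X u}{3}$ ($d{\left(u,X \right)} = - \frac{4}{3} + \frac{4 u X + u}{3} = - \frac{4}{3} + \frac{4 X u + u}{3} = - \frac{4}{3} + \frac{u + 4 X u}{3} = - \frac{4}{3} + \left(\frac{u}{3} + \frac{4 X u}{3}\right) = - \frac{4}{3} + \frac{u}{3} + \frac{4 X u}{3}$)
$n{\left(b \right)} = \left(-51 + b\right) \left(- \frac{4}{3} + 8 b\right)$ ($n{\left(b \right)} = \left(b + \left(- \frac{4}{3} + \frac{b}{3} + \frac{4}{3} \cdot 5 b\right)\right) \left(b - 51\right) = \left(b + \left(- \frac{4}{3} + \frac{b}{3} + \frac{20 b}{3}\right)\right) \left(-51 + b\right) = \left(b + \left(- \frac{4}{3} + 7 b\right)\right) \left(-51 + b\right) = \left(- \frac{4}{3} + 8 b\right) \left(-51 + b\right) = \left(-51 + b\right) \left(- \frac{4}{3} + 8 b\right)$)
$\sqrt{-19821 + n{\left(2 \right)}} = \sqrt{-19821 + \left(68 + 8 \cdot 2^{2} - \frac{2456}{3}\right)} = \sqrt{-19821 + \left(68 + 8 \cdot 4 - \frac{2456}{3}\right)} = \sqrt{-19821 + \left(68 + 32 - \frac{2456}{3}\right)} = \sqrt{-19821 - \frac{2156}{3}} = \sqrt{- \frac{61619}{3}} = \frac{i \sqrt{184857}}{3}$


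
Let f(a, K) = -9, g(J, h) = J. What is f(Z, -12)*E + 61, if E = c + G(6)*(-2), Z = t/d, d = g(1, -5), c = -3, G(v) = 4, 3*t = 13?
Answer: 160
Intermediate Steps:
t = 13/3 (t = (⅓)*13 = 13/3 ≈ 4.3333)
d = 1
Z = 13/3 (Z = (13/3)/1 = (13/3)*1 = 13/3 ≈ 4.3333)
E = -11 (E = -3 + 4*(-2) = -3 - 8 = -11)
f(Z, -12)*E + 61 = -9*(-11) + 61 = 99 + 61 = 160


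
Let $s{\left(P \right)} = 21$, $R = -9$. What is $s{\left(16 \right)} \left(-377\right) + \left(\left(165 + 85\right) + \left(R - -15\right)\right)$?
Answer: $-7661$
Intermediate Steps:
$s{\left(16 \right)} \left(-377\right) + \left(\left(165 + 85\right) + \left(R - -15\right)\right) = 21 \left(-377\right) + \left(\left(165 + 85\right) - -6\right) = -7917 + \left(250 + \left(-9 + 15\right)\right) = -7917 + \left(250 + 6\right) = -7917 + 256 = -7661$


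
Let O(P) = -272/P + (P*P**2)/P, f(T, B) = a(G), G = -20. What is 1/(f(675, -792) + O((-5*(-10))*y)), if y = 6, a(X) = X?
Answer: 75/6748432 ≈ 1.1114e-5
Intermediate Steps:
f(T, B) = -20
O(P) = P**2 - 272/P (O(P) = -272/P + P**3/P = -272/P + P**2 = P**2 - 272/P)
1/(f(675, -792) + O((-5*(-10))*y)) = 1/(-20 + (-272 + (-5*(-10)*6)**3)/((-5*(-10)*6))) = 1/(-20 + (-272 + (50*6)**3)/((50*6))) = 1/(-20 + (-272 + 300**3)/300) = 1/(-20 + (-272 + 27000000)/300) = 1/(-20 + (1/300)*26999728) = 1/(-20 + 6749932/75) = 1/(6748432/75) = 75/6748432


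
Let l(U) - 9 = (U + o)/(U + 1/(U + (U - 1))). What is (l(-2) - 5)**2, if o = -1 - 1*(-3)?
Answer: 16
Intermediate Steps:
o = 2 (o = -1 + 3 = 2)
l(U) = 9 + (2 + U)/(U + 1/(-1 + 2*U)) (l(U) = 9 + (U + 2)/(U + 1/(U + (U - 1))) = 9 + (2 + U)/(U + 1/(U + (-1 + U))) = 9 + (2 + U)/(U + 1/(-1 + 2*U)))
(l(-2) - 5)**2 = ((7 - 6*(-2) + 20*(-2)**2)/(1 - 1*(-2) + 2*(-2)**2) - 5)**2 = ((7 + 12 + 20*4)/(1 + 2 + 2*4) - 5)**2 = ((7 + 12 + 80)/(1 + 2 + 8) - 5)**2 = (99/11 - 5)**2 = ((1/11)*99 - 5)**2 = (9 - 5)**2 = 4**2 = 16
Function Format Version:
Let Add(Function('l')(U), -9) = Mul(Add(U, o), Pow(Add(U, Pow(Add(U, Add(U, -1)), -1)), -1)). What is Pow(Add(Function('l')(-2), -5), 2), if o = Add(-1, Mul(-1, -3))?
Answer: 16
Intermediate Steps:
o = 2 (o = Add(-1, 3) = 2)
Function('l')(U) = Add(9, Mul(Pow(Add(U, Pow(Add(-1, Mul(2, U)), -1)), -1), Add(2, U))) (Function('l')(U) = Add(9, Mul(Add(U, 2), Pow(Add(U, Pow(Add(U, Add(U, -1)), -1)), -1))) = Add(9, Mul(Add(2, U), Pow(Add(U, Pow(Add(U, Add(-1, U)), -1)), -1))) = Add(9, Mul(Add(2, U), Pow(Add(U, Pow(Add(-1, Mul(2, U)), -1)), -1))) = Add(9, Mul(Pow(Add(U, Pow(Add(-1, Mul(2, U)), -1)), -1), Add(2, U))))
Pow(Add(Function('l')(-2), -5), 2) = Pow(Add(Mul(Pow(Add(1, Mul(-1, -2), Mul(2, Pow(-2, 2))), -1), Add(7, Mul(-6, -2), Mul(20, Pow(-2, 2)))), -5), 2) = Pow(Add(Mul(Pow(Add(1, 2, Mul(2, 4)), -1), Add(7, 12, Mul(20, 4))), -5), 2) = Pow(Add(Mul(Pow(Add(1, 2, 8), -1), Add(7, 12, 80)), -5), 2) = Pow(Add(Mul(Pow(11, -1), 99), -5), 2) = Pow(Add(Mul(Rational(1, 11), 99), -5), 2) = Pow(Add(9, -5), 2) = Pow(4, 2) = 16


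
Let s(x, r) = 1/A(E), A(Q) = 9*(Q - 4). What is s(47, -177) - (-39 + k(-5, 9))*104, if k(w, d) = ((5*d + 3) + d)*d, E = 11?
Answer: -3105647/63 ≈ -49296.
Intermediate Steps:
k(w, d) = d*(3 + 6*d) (k(w, d) = ((3 + 5*d) + d)*d = (3 + 6*d)*d = d*(3 + 6*d))
A(Q) = -36 + 9*Q (A(Q) = 9*(-4 + Q) = -36 + 9*Q)
s(x, r) = 1/63 (s(x, r) = 1/(-36 + 9*11) = 1/(-36 + 99) = 1/63)
s(47, -177) - (-39 + k(-5, 9))*104 = 1/63 - (-39 + 3*9*(1 + 2*9))*104 = 1/63 - (-39 + 3*9*(1 + 18))*104 = 1/63 - (-39 + 3*9*19)*104 = 1/63 - (-39 + 513)*104 = 1/63 - 474*104 = 1/63 - 1*49296 = 1/63 - 49296 = -3105647/63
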